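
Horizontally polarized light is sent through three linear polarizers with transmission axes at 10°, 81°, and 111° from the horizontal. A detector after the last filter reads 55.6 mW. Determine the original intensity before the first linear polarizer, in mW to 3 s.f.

I₁ = I₀ cos²(10° − 0°) = I₀ cos²(10°) = 0.9698 I₀.
I₂ = I₁ cos²(81° − 10°) = 0.9698 I₀ · cos²(71°) = 0.1028 I₀.
I₃ = I₂ cos²(111° − 81°) = 0.1028 I₀ · cos²(30°) = 0.0771 I₀.
So 55.6 mW = 0.0771 I₀, giving I₀ = 55.6/0.0771 = 721.2 mW.

I₀ ≈ 721 mW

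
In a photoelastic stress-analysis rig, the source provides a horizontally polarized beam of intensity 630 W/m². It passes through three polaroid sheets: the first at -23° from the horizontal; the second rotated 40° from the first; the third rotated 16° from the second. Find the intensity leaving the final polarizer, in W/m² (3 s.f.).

I ≈ 289 W/m²

I₁ = 630 W/m² · cos²(23°) = 533.8 W/m².
I₂ = I₁ · cos²(40°) = 533.8 · 0.5868 = 313.3 W/m².
I₃ = I₂ · cos²(16°) = 313.3 · 0.924 = 289.5 W/m².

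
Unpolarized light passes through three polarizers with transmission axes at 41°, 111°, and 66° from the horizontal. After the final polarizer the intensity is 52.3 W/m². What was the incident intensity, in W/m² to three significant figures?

I₀ ≈ 1790 W/m²

Unpolarized light through the first polarizer → I₁ = ½ I₀, now polarized at 41°.
I₂ = I₁ cos²(111° − 41°) = 0.5 I₀ · cos²(70°) = 0.05849 I₀.
I₃ = I₂ cos²(66° − 111°) = 0.05849 I₀ · cos²(45°) = 0.02924 I₀.
So 52.3 W/m² = 0.02924 I₀, giving I₀ = 52.3/0.02924 = 1788 W/m².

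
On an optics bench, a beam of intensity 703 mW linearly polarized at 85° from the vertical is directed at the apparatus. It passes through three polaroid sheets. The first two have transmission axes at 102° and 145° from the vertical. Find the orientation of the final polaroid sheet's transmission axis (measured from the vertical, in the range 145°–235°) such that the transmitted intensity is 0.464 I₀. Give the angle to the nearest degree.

θ ≈ 158°

By Malus's law, I₁ = I₀ cos²(102° − 85°) = I₀ cos²(17°) = 0.9145 I₀.
I₂ = I₁ cos²(145° − 102°) = 0.9145 I₀ · cos²(43°) = 0.4892 I₀.
Need I₃/I₀ = 0.464, so cos²(θ − 145°) = 0.464 / 0.4892 = 0.9486.
θ − 145° = arccos(√0.9486) = 13.1°, giving θ ≈ 145 + 13.1 = 158.1°.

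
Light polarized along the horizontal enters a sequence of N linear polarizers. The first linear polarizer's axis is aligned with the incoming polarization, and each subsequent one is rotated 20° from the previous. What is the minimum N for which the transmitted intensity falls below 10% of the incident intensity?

First polarizer is aligned with the polarization: full transmission.
Each further stage multiplies by cos²(20°) = 0.883.
After N polarizers: T = 0.883^(N−1). Require T < 0.10 ⇒ N−1 > ln(0.10)/ln(0.883) = 18.51, so N−1 ≥ 19 and N = 20.
Check: N=20 gives T = 0.09407 < 0.10; N=19 gives T = 0.1065.

N = 20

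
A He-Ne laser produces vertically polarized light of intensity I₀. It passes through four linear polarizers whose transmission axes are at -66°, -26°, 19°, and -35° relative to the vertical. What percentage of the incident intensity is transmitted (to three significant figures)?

≈ 1.68%

I₁ = I₀ cos²(-66° − 0°) = I₀ cos²(66°) = 0.1654 I₀.
I₂ = I₁ cos²(-26° + 66°) = 0.1654 I₀ · cos²(40°) = 0.09708 I₀.
I₃ = I₂ cos²(19° + 26°) = 0.09708 I₀ · cos²(45°) = 0.04854 I₀.
I₄ = I₃ cos²(-35° − 19°) = 0.04854 I₀ · cos²(54°) = 0.01677 I₀.
That is 1.677% of the incident intensity.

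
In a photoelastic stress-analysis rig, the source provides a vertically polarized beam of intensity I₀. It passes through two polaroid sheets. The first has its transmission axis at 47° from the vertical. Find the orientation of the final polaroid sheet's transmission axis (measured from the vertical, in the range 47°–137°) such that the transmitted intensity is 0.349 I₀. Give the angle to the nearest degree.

I₁ = I₀ cos²(47° − 0°) = I₀ cos²(47°) = 0.4651 I₀.
Need I₂/I₀ = 0.349, so cos²(θ − 47°) = 0.349 / 0.4651 = 0.7503.
θ − 47° = arccos(√0.7503) = 30.0°, giving θ ≈ 47 + 30.0 = 77.0°.

θ ≈ 77°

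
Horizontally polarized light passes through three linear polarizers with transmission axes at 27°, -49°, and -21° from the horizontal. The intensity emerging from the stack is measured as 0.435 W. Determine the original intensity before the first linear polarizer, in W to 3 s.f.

I₀ ≈ 12.0 W

I₁ = I₀ cos²(27° − 0°) = I₀ cos²(27°) = 0.7939 I₀.
I₂ = I₁ cos²(-49° − 27°) = 0.7939 I₀ · cos²(76°) = 0.04646 I₀.
I₃ = I₂ cos²(-21° + 49°) = 0.04646 I₀ · cos²(28°) = 0.03622 I₀.
So 0.435 W = 0.03622 I₀, giving I₀ = 0.435/0.03622 = 12.01 W.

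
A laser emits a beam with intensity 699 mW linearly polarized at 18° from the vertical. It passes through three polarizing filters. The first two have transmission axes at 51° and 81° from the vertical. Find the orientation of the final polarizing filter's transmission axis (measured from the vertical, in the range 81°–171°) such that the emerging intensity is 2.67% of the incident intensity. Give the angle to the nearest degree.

By Malus's law, I₁ = I₀ cos²(51° − 18°) = I₀ cos²(33°) = 0.7034 I₀.
I₂ = I₁ cos²(81° − 51°) = 0.7034 I₀ · cos²(30°) = 0.5275 I₀.
Need I₃/I₀ = 0.0267, so cos²(θ − 81°) = 0.0267 / 0.5275 = 0.05061.
θ − 81° = arccos(√0.05061) = 77.0°, giving θ ≈ 81 + 77.0 = 158.0°.

θ ≈ 158°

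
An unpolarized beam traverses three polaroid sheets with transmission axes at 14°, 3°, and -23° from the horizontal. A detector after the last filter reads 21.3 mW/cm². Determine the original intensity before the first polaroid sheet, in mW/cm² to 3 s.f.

Unpolarized light through the first polarizer → I₁ = ½ I₀, now polarized at 14°.
I₂ = I₁ cos²(3° − 14°) = 0.5 I₀ · cos²(11°) = 0.4818 I₀.
I₃ = I₂ cos²(-23° − 3°) = 0.4818 I₀ · cos²(26°) = 0.3892 I₀.
So 21.3 mW/cm² = 0.3892 I₀, giving I₀ = 21.3/0.3892 = 54.73 mW/cm².

I₀ ≈ 54.7 mW/cm²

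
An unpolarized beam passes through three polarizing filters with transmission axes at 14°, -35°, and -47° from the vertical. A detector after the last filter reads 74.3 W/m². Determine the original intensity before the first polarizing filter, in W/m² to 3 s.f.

I₀ ≈ 361 W/m²

Unpolarized light through the first polarizer → I₁ = ½ I₀, now polarized at 14°.
I₂ = I₁ cos²(-35° − 14°) = 0.5 I₀ · cos²(49°) = 0.2152 I₀.
I₃ = I₂ cos²(-47° + 35°) = 0.2152 I₀ · cos²(12°) = 0.2059 I₀.
So 74.3 W/m² = 0.2059 I₀, giving I₀ = 74.3/0.2059 = 360.8 W/m².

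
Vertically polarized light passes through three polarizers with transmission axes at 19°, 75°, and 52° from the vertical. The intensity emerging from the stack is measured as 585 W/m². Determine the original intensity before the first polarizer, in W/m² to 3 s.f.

I₁ = I₀ cos²(19° − 0°) = I₀ cos²(19°) = 0.894 I₀.
I₂ = I₁ cos²(75° − 19°) = 0.894 I₀ · cos²(56°) = 0.2796 I₀.
I₃ = I₂ cos²(52° − 75°) = 0.2796 I₀ · cos²(23°) = 0.2369 I₀.
So 585 W/m² = 0.2369 I₀, giving I₀ = 585/0.2369 = 2470 W/m².

I₀ ≈ 2470 W/m²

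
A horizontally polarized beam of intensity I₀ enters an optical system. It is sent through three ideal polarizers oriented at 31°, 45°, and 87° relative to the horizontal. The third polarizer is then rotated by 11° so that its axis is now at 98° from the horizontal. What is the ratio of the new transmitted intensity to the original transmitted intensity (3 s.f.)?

Before rotation:
I₁ = I₀ cos²(31° − 0°) = I₀ cos²(31°) = 0.7347 I₀.
I₂ = I₁ cos²(45° − 31°) = 0.7347 I₀ · cos²(14°) = 0.6917 I₀.
I₃ = I₂ cos²(87° − 45°) = 0.6917 I₀ · cos²(42°) = 0.382 I₀.
After rotation:
I₁ = I₀ cos²(31° − 0°) = I₀ cos²(31°) = 0.7347 I₀.
I₂ = I₁ cos²(45° − 31°) = 0.7347 I₀ · cos²(14°) = 0.6917 I₀.
I₃ = I₂ cos²(98° − 45°) = 0.6917 I₀ · cos²(53°) = 0.2505 I₀.
Ratio = 0.2505 / 0.382 = 0.6558.

I_new/I_old ≈ 0.656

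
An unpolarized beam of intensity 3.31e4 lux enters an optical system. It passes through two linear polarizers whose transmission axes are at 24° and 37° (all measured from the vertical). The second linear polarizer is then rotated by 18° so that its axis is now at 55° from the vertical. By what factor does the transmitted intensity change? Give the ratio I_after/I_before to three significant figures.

Before rotation:
Unpolarized light through the first polarizer → I₁ = ½ I₀, now polarized at 24°.
I₂ = I₁ cos²(37° − 24°) = 0.5 I₀ · cos²(13°) = 0.4747 I₀.
After rotation:
Unpolarized light through the first polarizer → I₁ = ½ I₀, now polarized at 24°.
I₂ = I₁ cos²(55° − 24°) = 0.5 I₀ · cos²(31°) = 0.3674 I₀.
Ratio = 0.3674 / 0.4747 = 0.7739.

I_new/I_old ≈ 0.774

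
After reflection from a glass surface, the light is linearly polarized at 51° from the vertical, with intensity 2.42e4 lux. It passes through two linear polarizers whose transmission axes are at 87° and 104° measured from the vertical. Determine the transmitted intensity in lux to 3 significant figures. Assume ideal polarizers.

I ≈ 1.45e4 lux

By Malus's law, I₁ = 2.42e4 lux · cos²(36°) = 1.584e+04 lux.
I₂ = I₁ · cos²(17°) = 1.584e+04 · 0.9145 = 1.449e+04 lux.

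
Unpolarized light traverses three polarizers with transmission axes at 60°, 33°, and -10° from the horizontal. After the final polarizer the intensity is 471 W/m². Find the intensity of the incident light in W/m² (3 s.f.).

I₀ ≈ 2220 W/m²

Unpolarized light through the first polarizer → I₁ = ½ I₀, now polarized at 60°.
I₂ = I₁ cos²(33° − 60°) = 0.5 I₀ · cos²(27°) = 0.3969 I₀.
I₃ = I₂ cos²(-10° − 33°) = 0.3969 I₀ · cos²(43°) = 0.2123 I₀.
So 471 W/m² = 0.2123 I₀, giving I₀ = 471/0.2123 = 2218 W/m².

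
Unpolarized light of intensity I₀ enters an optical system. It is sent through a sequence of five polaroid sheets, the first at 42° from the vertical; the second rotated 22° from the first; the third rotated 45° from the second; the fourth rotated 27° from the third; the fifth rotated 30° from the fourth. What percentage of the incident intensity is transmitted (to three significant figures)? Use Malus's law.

≈ 12.8%

Unpolarized light through the first polarizer → I₁ = ½ I₀, now polarized at 42°.
I₂ = I₁ cos²(22°) = 0.5 · 0.8597 I₀ = 0.4298 I₀.
I₃ = I₂ cos²(45°) = 0.4298 · 0.5 I₀ = 0.2149 I₀.
I₄ = I₃ cos²(27°) = 0.2149 · 0.7939 I₀ = 0.1706 I₀.
I₅ = I₄ cos²(30°) = 0.1706 · 0.75 I₀ = 0.128 I₀.
That is 12.8% of the incident intensity.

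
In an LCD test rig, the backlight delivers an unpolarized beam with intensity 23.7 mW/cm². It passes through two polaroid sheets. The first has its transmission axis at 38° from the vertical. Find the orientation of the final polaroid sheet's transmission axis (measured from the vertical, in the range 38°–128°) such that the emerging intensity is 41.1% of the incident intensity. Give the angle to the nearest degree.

Unpolarized light through the first polarizer → I₁ = ½ I₀, now polarized at 38°.
Need I₂/I₀ = 0.411, so cos²(θ − 38°) = 0.411 / 0.5 = 0.822.
θ − 38° = arccos(√0.822) = 25.0°, giving θ ≈ 38 + 25.0 = 63.0°.

θ ≈ 63°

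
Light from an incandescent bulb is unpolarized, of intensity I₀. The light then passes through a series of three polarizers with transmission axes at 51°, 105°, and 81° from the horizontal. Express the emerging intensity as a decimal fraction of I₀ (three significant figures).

≈ 0.144 I₀

Unpolarized light through the first polarizer → I₁ = ½ I₀, now polarized at 51°.
I₂ = I₁ cos²(105° − 51°) = 0.5 I₀ · cos²(54°) = 0.1727 I₀.
I₃ = I₂ cos²(81° − 105°) = 0.1727 I₀ · cos²(24°) = 0.1442 I₀.
Transmitted fraction = 0.1442.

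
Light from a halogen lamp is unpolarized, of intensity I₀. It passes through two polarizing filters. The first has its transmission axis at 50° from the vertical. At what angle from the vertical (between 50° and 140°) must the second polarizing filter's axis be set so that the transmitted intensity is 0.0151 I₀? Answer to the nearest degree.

θ ≈ 130°

Unpolarized light through the first polarizer → I₁ = ½ I₀, now polarized at 50°.
Need I₂/I₀ = 0.0151, so cos²(θ − 50°) = 0.0151 / 0.5 = 0.0302.
θ − 50° = arccos(√0.0302) = 80.0°, giving θ ≈ 50 + 80.0 = 130.0°.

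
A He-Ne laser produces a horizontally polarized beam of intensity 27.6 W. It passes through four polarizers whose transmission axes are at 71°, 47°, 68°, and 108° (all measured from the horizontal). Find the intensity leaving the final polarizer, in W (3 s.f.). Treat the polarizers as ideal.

I ≈ 1.25 W

I₁ = 27.6 W · cos²(71°) = 2.925 W.
I₂ = I₁ · cos²(24°) = 2.925 · 0.8346 = 2.441 W.
I₃ = I₂ · cos²(21°) = 2.441 · 0.8716 = 2.128 W.
I₄ = I₃ · cos²(40°) = 2.128 · 0.5868 = 1.249 W.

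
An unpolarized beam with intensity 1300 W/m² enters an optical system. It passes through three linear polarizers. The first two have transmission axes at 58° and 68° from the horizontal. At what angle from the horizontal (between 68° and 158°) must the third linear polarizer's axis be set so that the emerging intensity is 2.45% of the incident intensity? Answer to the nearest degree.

Unpolarized light through the first polarizer → I₁ = ½ I₀, now polarized at 58°.
I₂ = I₁ cos²(68° − 58°) = 0.5 I₀ · cos²(10°) = 0.4849 I₀.
Need I₃/I₀ = 0.0245, so cos²(θ − 68°) = 0.0245 / 0.4849 = 0.05052.
θ − 68° = arccos(√0.05052) = 77.0°, giving θ ≈ 68 + 77.0 = 145.0°.

θ ≈ 145°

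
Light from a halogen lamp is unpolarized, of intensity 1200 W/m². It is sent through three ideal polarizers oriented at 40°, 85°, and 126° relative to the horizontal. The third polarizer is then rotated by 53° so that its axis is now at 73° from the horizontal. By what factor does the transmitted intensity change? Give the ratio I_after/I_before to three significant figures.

I_new/I_old ≈ 1.68

Before rotation:
Unpolarized light through the first polarizer → I₁ = ½ I₀, now polarized at 40°.
I₂ = I₁ cos²(85° − 40°) = 0.5 I₀ · cos²(45°) = 0.25 I₀.
I₃ = I₂ cos²(126° − 85°) = 0.25 I₀ · cos²(41°) = 0.1424 I₀.
After rotation:
Unpolarized light through the first polarizer → I₁ = ½ I₀, now polarized at 40°.
I₂ = I₁ cos²(85° − 40°) = 0.5 I₀ · cos²(45°) = 0.25 I₀.
I₃ = I₂ cos²(73° − 85°) = 0.25 I₀ · cos²(12°) = 0.2392 I₀.
Ratio = 0.2392 / 0.1424 = 1.68.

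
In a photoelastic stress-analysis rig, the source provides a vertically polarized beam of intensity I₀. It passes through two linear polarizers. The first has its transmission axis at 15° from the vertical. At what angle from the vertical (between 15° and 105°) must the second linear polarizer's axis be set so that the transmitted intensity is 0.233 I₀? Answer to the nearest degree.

θ ≈ 75°

I₁ = I₀ cos²(15° − 0°) = I₀ cos²(15°) = 0.933 I₀.
Need I₂/I₀ = 0.233, so cos²(θ − 15°) = 0.233 / 0.933 = 0.2497.
θ − 15° = arccos(√0.2497) = 60.0°, giving θ ≈ 15 + 60.0 = 75.0°.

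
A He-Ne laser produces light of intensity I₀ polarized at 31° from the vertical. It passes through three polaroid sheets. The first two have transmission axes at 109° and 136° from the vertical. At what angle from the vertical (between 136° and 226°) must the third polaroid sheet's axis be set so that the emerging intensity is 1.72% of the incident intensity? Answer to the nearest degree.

θ ≈ 181°

I₁ = I₀ cos²(109° − 31°) = I₀ cos²(78°) = 0.04323 I₀.
I₂ = I₁ cos²(136° − 109°) = 0.04323 I₀ · cos²(27°) = 0.03432 I₀.
Need I₃/I₀ = 0.0172, so cos²(θ − 136°) = 0.0172 / 0.03432 = 0.5012.
θ − 136° = arccos(√0.5012) = 44.9°, giving θ ≈ 136 + 44.9 = 180.9°.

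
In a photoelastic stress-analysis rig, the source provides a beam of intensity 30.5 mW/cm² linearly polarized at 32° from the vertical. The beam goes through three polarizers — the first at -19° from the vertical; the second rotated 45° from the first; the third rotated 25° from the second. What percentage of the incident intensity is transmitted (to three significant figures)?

I₁ = 30.5 mW/cm² · cos²(51°) = 12.08 mW/cm².
I₂ = I₁ · cos²(45°) = 12.08 · 0.5 = 6.04 mW/cm².
I₃ = I₂ · cos²(25°) = 6.04 · 0.8214 = 4.961 mW/cm².
That is 16.27% of the incident intensity.

≈ 16.3%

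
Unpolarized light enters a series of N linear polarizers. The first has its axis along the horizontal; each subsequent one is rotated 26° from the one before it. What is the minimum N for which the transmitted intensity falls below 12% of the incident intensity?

First polarizer halves the unpolarized light: factor 1/2.
Each further stage multiplies by cos²(26°) = 0.8078.
After N polarizers: T = 0.5·0.8078^(N−1). Require T < 0.12 ⇒ N−1 > ln(0.12/0.5)/ln(0.8078) = 6.69, so N−1 ≥ 7 and N = 8.
Check: N=8 gives T = 0.1123 < 0.12; N=7 gives T = 0.139.

N = 8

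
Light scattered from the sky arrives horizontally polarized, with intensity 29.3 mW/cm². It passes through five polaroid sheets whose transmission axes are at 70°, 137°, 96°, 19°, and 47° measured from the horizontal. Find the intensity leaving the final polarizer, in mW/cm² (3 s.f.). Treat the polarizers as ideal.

I ≈ 0.0118 mW/cm²

I₁ = 29.3 mW/cm² · cos²(70°) = 3.427 mW/cm².
I₂ = I₁ · cos²(67°) = 3.427 · 0.1527 = 0.5233 mW/cm².
I₃ = I₂ · cos²(41°) = 0.5233 · 0.5696 = 0.298 mW/cm².
I₄ = I₃ · cos²(77°) = 0.298 · 0.0506 = 0.01508 mW/cm².
I₅ = I₄ · cos²(28°) = 0.01508 · 0.7796 = 0.01176 mW/cm².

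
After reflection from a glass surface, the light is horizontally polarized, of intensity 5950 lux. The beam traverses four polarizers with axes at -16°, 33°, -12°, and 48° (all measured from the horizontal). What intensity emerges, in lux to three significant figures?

I₁ = 5950 lux · cos²(16°) = 5498 lux.
I₂ = I₁ · cos²(49°) = 5498 · 0.4304 = 2366 lux.
I₃ = I₂ · cos²(45°) = 2366 · 0.5 = 1183 lux.
I₄ = I₃ · cos²(60°) = 1183 · 0.25 = 295.8 lux.

I ≈ 296 lux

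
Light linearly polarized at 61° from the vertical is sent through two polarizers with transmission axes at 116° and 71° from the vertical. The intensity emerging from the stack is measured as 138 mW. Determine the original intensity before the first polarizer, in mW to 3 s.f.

I₀ ≈ 839 mW

By Malus's law, I₁ = I₀ cos²(116° − 61°) = I₀ cos²(55°) = 0.329 I₀.
I₂ = I₁ cos²(71° − 116°) = 0.329 I₀ · cos²(45°) = 0.1645 I₀.
So 138 mW = 0.1645 I₀, giving I₀ = 138/0.1645 = 838.9 mW.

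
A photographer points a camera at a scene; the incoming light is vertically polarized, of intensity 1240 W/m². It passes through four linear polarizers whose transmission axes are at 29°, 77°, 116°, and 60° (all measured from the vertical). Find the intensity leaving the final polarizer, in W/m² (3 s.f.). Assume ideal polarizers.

I ≈ 80.2 W/m²

By Malus's law, I₁ = 1240 W/m² · cos²(29°) = 948.5 W/m².
I₂ = I₁ · cos²(48°) = 948.5 · 0.4477 = 424.7 W/m².
I₃ = I₂ · cos²(39°) = 424.7 · 0.604 = 256.5 W/m².
I₄ = I₃ · cos²(56°) = 256.5 · 0.3127 = 80.21 W/m².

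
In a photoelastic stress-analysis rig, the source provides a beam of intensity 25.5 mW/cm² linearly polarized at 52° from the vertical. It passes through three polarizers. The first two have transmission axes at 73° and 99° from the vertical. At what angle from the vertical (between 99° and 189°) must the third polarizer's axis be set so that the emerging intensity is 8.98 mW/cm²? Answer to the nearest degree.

θ ≈ 144°

I₁ = I₀ cos²(73° − 52°) = I₀ cos²(21°) = 0.8716 I₀.
I₂ = I₁ cos²(99° − 73°) = 0.8716 I₀ · cos²(26°) = 0.7041 I₀.
Target fraction: 8.98 / 25.5 mW/cm² = 0.3522 of I₀.
Need I₃/I₀ = 0.3522, so cos²(θ − 99°) = 0.3522 / 0.7041 = 0.5002.
θ − 99° = arccos(√0.5002) = 45.0°, giving θ ≈ 99 + 45.0 = 144.0°.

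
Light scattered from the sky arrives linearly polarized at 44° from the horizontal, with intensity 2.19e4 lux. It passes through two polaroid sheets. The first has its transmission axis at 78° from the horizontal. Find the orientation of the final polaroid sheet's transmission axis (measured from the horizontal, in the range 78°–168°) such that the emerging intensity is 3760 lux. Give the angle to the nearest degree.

I₁ = I₀ cos²(78° − 44°) = I₀ cos²(34°) = 0.6873 I₀.
Target fraction: 3760 / 2.19e4 lux = 0.1717 of I₀.
Need I₂/I₀ = 0.1717, so cos²(θ − 78°) = 0.1717 / 0.6873 = 0.2498.
θ − 78° = arccos(√0.2498) = 60.0°, giving θ ≈ 78 + 60.0 = 138.0°.

θ ≈ 138°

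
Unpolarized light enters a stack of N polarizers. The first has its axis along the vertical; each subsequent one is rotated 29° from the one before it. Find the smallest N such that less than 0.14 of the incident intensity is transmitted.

First polarizer halves the unpolarized light: factor 1/2.
Each further stage multiplies by cos²(29°) = 0.765.
After N polarizers: T = 0.5·0.765^(N−1). Require T < 0.14 ⇒ N−1 > ln(0.14/0.5)/ln(0.765) = 4.75, so N−1 ≥ 5 and N = 6.
Check: N=6 gives T = 0.131 < 0.14; N=5 gives T = 0.1712.

N = 6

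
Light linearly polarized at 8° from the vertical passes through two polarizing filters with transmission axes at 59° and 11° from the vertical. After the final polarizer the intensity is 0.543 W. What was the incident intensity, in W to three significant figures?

I₁ = I₀ cos²(59° − 8°) = I₀ cos²(51°) = 0.396 I₀.
I₂ = I₁ cos²(11° − 59°) = 0.396 I₀ · cos²(48°) = 0.1773 I₀.
So 0.543 W = 0.1773 I₀, giving I₀ = 0.543/0.1773 = 3.062 W.

I₀ ≈ 3.06 W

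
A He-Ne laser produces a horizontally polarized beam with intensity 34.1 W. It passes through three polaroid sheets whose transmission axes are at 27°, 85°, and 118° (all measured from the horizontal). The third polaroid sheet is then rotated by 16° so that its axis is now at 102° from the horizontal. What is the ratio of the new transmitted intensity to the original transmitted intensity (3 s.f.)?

I_new/I_old ≈ 1.30

Before rotation:
I₁ = I₀ cos²(27° − 0°) = I₀ cos²(27°) = 0.7939 I₀.
I₂ = I₁ cos²(85° − 27°) = 0.7939 I₀ · cos²(58°) = 0.2229 I₀.
I₃ = I₂ cos²(118° − 85°) = 0.2229 I₀ · cos²(33°) = 0.1568 I₀.
After rotation:
I₁ = I₀ cos²(27° − 0°) = I₀ cos²(27°) = 0.7939 I₀.
I₂ = I₁ cos²(85° − 27°) = 0.7939 I₀ · cos²(58°) = 0.2229 I₀.
I₃ = I₂ cos²(102° − 85°) = 0.2229 I₀ · cos²(17°) = 0.2039 I₀.
Ratio = 0.2039 / 0.1568 = 1.3.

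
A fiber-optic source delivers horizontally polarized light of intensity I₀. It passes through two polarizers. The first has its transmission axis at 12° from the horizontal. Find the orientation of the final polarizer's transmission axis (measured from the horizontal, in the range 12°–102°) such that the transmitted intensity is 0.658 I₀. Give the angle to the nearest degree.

I₁ = I₀ cos²(12° − 0°) = I₀ cos²(12°) = 0.9568 I₀.
Need I₂/I₀ = 0.658, so cos²(θ − 12°) = 0.658 / 0.9568 = 0.6877.
θ − 12° = arccos(√0.6877) = 34.0°, giving θ ≈ 12 + 34.0 = 46.0°.

θ ≈ 46°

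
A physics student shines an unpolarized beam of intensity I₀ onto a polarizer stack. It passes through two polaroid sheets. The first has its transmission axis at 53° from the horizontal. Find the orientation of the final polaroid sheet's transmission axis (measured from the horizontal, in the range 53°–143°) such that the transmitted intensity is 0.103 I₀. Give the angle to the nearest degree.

Unpolarized light through the first polarizer → I₁ = ½ I₀, now polarized at 53°.
Need I₂/I₀ = 0.103, so cos²(θ − 53°) = 0.103 / 0.5 = 0.206.
θ − 53° = arccos(√0.206) = 63.0°, giving θ ≈ 53 + 63.0 = 116.0°.

θ ≈ 116°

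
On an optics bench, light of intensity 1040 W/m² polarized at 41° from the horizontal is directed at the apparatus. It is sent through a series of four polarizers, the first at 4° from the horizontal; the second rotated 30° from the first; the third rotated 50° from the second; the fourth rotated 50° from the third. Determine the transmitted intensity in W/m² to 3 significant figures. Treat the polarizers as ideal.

I ≈ 84.9 W/m²

By Malus's law, I₁ = 1040 W/m² · cos²(37°) = 663.3 W/m².
I₂ = I₁ · cos²(30°) = 663.3 · 0.75 = 497.5 W/m².
I₃ = I₂ · cos²(50°) = 497.5 · 0.4132 = 205.6 W/m².
I₄ = I₃ · cos²(50°) = 205.6 · 0.4132 = 84.93 W/m².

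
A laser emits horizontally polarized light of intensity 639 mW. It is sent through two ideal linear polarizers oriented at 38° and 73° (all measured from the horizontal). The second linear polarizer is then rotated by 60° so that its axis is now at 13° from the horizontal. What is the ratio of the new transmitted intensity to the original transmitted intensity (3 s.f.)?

Before rotation:
I₁ = I₀ cos²(38° − 0°) = I₀ cos²(38°) = 0.621 I₀.
I₂ = I₁ cos²(73° − 38°) = 0.621 I₀ · cos²(35°) = 0.4167 I₀.
After rotation:
I₁ = I₀ cos²(38° − 0°) = I₀ cos²(38°) = 0.621 I₀.
I₂ = I₁ cos²(13° − 38°) = 0.621 I₀ · cos²(25°) = 0.5101 I₀.
Ratio = 0.5101 / 0.4167 = 1.224.

I_new/I_old ≈ 1.22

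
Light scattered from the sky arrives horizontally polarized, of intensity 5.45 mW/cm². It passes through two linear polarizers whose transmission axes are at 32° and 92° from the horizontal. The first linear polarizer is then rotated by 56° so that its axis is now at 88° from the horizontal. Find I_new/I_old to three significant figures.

I_new/I_old ≈ 0.00674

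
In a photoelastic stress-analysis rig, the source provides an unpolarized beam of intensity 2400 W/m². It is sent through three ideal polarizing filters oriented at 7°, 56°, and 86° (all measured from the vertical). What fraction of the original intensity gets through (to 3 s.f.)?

I/I₀ ≈ 0.161

Unpolarized light through the first polarizer → I₁ = 2400 W/m²/2 = 1200 W/m², polarized at 7°.
I₂ = I₁ · cos²(49°) = 1200 · 0.4304 = 516.5 W/m².
I₃ = I₂ · cos²(30°) = 516.5 · 0.75 = 387.4 W/m².
Transmitted fraction = 0.1614.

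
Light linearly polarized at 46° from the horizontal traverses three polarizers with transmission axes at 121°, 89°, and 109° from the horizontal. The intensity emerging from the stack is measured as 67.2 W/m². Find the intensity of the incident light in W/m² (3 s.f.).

I₀ ≈ 1580 W/m²

By Malus's law, I₁ = I₀ cos²(121° − 46°) = I₀ cos²(75°) = 0.06699 I₀.
I₂ = I₁ cos²(89° − 121°) = 0.06699 I₀ · cos²(32°) = 0.04818 I₀.
I₃ = I₂ cos²(109° − 89°) = 0.04818 I₀ · cos²(20°) = 0.04254 I₀.
So 67.2 W/m² = 0.04254 I₀, giving I₀ = 67.2/0.04254 = 1580 W/m².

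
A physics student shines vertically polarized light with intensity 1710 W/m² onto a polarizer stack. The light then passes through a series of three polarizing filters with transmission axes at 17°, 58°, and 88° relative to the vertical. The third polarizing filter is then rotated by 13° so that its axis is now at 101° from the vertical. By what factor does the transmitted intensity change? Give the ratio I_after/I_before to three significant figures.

I_new/I_old ≈ 0.713

Before rotation:
I₁ = I₀ cos²(17° − 0°) = I₀ cos²(17°) = 0.9145 I₀.
I₂ = I₁ cos²(58° − 17°) = 0.9145 I₀ · cos²(41°) = 0.5209 I₀.
I₃ = I₂ cos²(88° − 58°) = 0.5209 I₀ · cos²(30°) = 0.3907 I₀.
After rotation:
I₁ = I₀ cos²(17° − 0°) = I₀ cos²(17°) = 0.9145 I₀.
I₂ = I₁ cos²(58° − 17°) = 0.9145 I₀ · cos²(41°) = 0.5209 I₀.
I₃ = I₂ cos²(101° − 58°) = 0.5209 I₀ · cos²(43°) = 0.2786 I₀.
Ratio = 0.2786 / 0.3907 = 0.7132.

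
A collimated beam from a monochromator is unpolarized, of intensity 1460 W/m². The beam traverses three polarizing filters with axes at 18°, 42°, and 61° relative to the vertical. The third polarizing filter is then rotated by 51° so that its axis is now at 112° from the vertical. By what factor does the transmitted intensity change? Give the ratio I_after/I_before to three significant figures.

I_new/I_old ≈ 0.131

Before rotation:
Unpolarized light through the first polarizer → I₁ = ½ I₀, now polarized at 18°.
I₂ = I₁ cos²(42° − 18°) = 0.5 I₀ · cos²(24°) = 0.4173 I₀.
I₃ = I₂ cos²(61° − 42°) = 0.4173 I₀ · cos²(19°) = 0.3731 I₀.
After rotation:
Unpolarized light through the first polarizer → I₁ = ½ I₀, now polarized at 18°.
I₂ = I₁ cos²(42° − 18°) = 0.5 I₀ · cos²(24°) = 0.4173 I₀.
I₃ = I₂ cos²(112° − 42°) = 0.4173 I₀ · cos²(70°) = 0.04881 I₀.
Ratio = 0.04881 / 0.3731 = 0.1308.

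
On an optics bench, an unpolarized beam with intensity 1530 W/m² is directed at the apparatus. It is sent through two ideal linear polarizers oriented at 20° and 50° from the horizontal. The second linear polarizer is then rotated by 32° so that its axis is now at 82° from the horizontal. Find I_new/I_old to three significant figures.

Before rotation:
Unpolarized light through the first polarizer → I₁ = ½ I₀, now polarized at 20°.
I₂ = I₁ cos²(50° − 20°) = 0.5 I₀ · cos²(30°) = 0.375 I₀.
After rotation:
Unpolarized light through the first polarizer → I₁ = ½ I₀, now polarized at 20°.
I₂ = I₁ cos²(82° − 20°) = 0.5 I₀ · cos²(62°) = 0.1102 I₀.
Ratio = 0.1102 / 0.375 = 0.2939.

I_new/I_old ≈ 0.294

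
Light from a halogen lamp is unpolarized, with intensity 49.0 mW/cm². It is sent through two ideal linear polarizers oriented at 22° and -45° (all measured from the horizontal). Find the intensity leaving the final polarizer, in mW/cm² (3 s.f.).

Unpolarized light through the first polarizer → I₁ = 49.0 mW/cm²/2 = 24.5 mW/cm², polarized at 22°.
I₂ = I₁ · cos²(67°) = 24.5 · 0.1527 = 3.74 mW/cm².

I ≈ 3.74 mW/cm²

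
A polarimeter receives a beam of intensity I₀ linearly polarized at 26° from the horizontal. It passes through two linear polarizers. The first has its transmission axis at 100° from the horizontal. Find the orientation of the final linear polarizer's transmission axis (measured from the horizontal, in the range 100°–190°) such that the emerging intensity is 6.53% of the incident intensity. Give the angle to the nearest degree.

θ ≈ 122°

By Malus's law, I₁ = I₀ cos²(100° − 26°) = I₀ cos²(74°) = 0.07598 I₀.
Need I₂/I₀ = 0.0653, so cos²(θ − 100°) = 0.0653 / 0.07598 = 0.8595.
θ − 100° = arccos(√0.8595) = 22.0°, giving θ ≈ 100 + 22.0 = 122.0°.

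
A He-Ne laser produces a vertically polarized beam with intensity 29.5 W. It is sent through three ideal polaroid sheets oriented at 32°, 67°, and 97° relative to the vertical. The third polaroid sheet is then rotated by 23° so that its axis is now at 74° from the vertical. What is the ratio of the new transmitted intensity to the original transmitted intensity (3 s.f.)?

I_new/I_old ≈ 1.31

Before rotation:
By Malus's law, I₁ = I₀ cos²(32° − 0°) = I₀ cos²(32°) = 0.7192 I₀.
I₂ = I₁ cos²(67° − 32°) = 0.7192 I₀ · cos²(35°) = 0.4826 I₀.
I₃ = I₂ cos²(97° − 67°) = 0.4826 I₀ · cos²(30°) = 0.3619 I₀.
After rotation:
I₁ = I₀ cos²(32° − 0°) = I₀ cos²(32°) = 0.7192 I₀.
I₂ = I₁ cos²(67° − 32°) = 0.7192 I₀ · cos²(35°) = 0.4826 I₀.
I₃ = I₂ cos²(74° − 67°) = 0.4826 I₀ · cos²(7°) = 0.4754 I₀.
Ratio = 0.4754 / 0.3619 = 1.314.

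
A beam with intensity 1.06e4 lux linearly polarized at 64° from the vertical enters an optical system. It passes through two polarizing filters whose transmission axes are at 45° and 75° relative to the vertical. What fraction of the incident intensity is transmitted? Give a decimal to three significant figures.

I₁ = 1.06e4 lux · cos²(19°) = 9476 lux.
I₂ = I₁ · cos²(30°) = 9476 · 0.75 = 7107 lux.
Transmitted fraction = 0.6705.

I/I₀ ≈ 0.671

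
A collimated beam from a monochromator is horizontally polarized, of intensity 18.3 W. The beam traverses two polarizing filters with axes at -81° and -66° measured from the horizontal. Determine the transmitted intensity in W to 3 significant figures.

I₁ = 18.3 W · cos²(81°) = 0.4478 W.
I₂ = I₁ · cos²(15°) = 0.4478 · 0.933 = 0.4178 W.

I ≈ 0.418 W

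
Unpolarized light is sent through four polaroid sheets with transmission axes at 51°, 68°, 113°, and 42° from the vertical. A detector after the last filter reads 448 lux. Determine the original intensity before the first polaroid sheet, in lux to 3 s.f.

I₀ ≈ 1.85e4 lux

Unpolarized light through the first polarizer → I₁ = ½ I₀, now polarized at 51°.
I₂ = I₁ cos²(68° − 51°) = 0.5 I₀ · cos²(17°) = 0.4573 I₀.
I₃ = I₂ cos²(113° − 68°) = 0.4573 I₀ · cos²(45°) = 0.2286 I₀.
I₄ = I₃ cos²(42° − 113°) = 0.2286 I₀ · cos²(71°) = 0.02423 I₀.
So 448 lux = 0.02423 I₀, giving I₀ = 448/0.02423 = 1.849e+04 lux.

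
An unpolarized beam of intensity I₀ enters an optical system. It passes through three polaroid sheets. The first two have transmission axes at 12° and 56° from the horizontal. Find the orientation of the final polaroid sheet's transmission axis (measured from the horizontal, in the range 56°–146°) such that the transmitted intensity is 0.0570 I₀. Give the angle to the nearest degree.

Unpolarized light through the first polarizer → I₁ = ½ I₀, now polarized at 12°.
I₂ = I₁ cos²(56° − 12°) = 0.5 I₀ · cos²(44°) = 0.2587 I₀.
Need I₃/I₀ = 0.057, so cos²(θ − 56°) = 0.057 / 0.2587 = 0.2203.
θ − 56° = arccos(√0.2203) = 62.0°, giving θ ≈ 56 + 62.0 = 118.0°.

θ ≈ 118°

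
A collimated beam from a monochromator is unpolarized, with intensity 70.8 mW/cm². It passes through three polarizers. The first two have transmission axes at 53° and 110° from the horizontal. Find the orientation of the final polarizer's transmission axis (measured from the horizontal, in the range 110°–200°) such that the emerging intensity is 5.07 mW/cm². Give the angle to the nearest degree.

Unpolarized light through the first polarizer → I₁ = ½ I₀, now polarized at 53°.
I₂ = I₁ cos²(110° − 53°) = 0.5 I₀ · cos²(57°) = 0.1483 I₀.
Target fraction: 5.07 / 70.8 mW/cm² = 0.07161 of I₀.
Need I₃/I₀ = 0.07161, so cos²(θ − 110°) = 0.07161 / 0.1483 = 0.4828.
θ − 110° = arccos(√0.4828) = 46.0°, giving θ ≈ 110 + 46.0 = 156.0°.

θ ≈ 156°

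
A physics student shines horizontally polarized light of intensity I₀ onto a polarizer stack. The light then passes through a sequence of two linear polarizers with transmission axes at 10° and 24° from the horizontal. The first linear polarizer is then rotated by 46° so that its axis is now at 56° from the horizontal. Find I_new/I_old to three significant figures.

I_new/I_old ≈ 0.246

Before rotation:
By Malus's law, I₁ = I₀ cos²(10° − 0°) = I₀ cos²(10°) = 0.9698 I₀.
I₂ = I₁ cos²(24° − 10°) = 0.9698 I₀ · cos²(14°) = 0.9131 I₀.
After rotation:
I₁ = I₀ cos²(56° − 0°) = I₀ cos²(56°) = 0.3127 I₀.
I₂ = I₁ cos²(24° − 56°) = 0.3127 I₀ · cos²(32°) = 0.2249 I₀.
Ratio = 0.2249 / 0.9131 = 0.2463.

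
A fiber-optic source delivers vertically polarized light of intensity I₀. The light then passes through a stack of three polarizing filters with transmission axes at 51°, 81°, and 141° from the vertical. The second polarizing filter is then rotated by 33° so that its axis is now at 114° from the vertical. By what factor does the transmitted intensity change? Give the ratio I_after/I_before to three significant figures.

Before rotation:
I₁ = I₀ cos²(51° − 0°) = I₀ cos²(51°) = 0.396 I₀.
I₂ = I₁ cos²(81° − 51°) = 0.396 I₀ · cos²(30°) = 0.297 I₀.
I₃ = I₂ cos²(141° − 81°) = 0.297 I₀ · cos²(60°) = 0.07426 I₀.
After rotation:
I₁ = I₀ cos²(51° − 0°) = I₀ cos²(51°) = 0.396 I₀.
I₂ = I₁ cos²(114° − 51°) = 0.396 I₀ · cos²(63°) = 0.08163 I₀.
I₃ = I₂ cos²(141° − 114°) = 0.08163 I₀ · cos²(27°) = 0.0648 I₀.
Ratio = 0.0648 / 0.07426 = 0.8727.

I_new/I_old ≈ 0.873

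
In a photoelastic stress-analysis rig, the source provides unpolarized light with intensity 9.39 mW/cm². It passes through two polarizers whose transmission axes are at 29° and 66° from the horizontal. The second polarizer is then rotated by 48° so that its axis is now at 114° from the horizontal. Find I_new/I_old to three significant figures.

I_new/I_old ≈ 0.0119

Before rotation:
Unpolarized light through the first polarizer → I₁ = ½ I₀, now polarized at 29°.
I₂ = I₁ cos²(66° − 29°) = 0.5 I₀ · cos²(37°) = 0.3189 I₀.
After rotation:
Unpolarized light through the first polarizer → I₁ = ½ I₀, now polarized at 29°.
I₂ = I₁ cos²(114° − 29°) = 0.5 I₀ · cos²(85°) = 0.003798 I₀.
Ratio = 0.003798 / 0.3189 = 0.01191.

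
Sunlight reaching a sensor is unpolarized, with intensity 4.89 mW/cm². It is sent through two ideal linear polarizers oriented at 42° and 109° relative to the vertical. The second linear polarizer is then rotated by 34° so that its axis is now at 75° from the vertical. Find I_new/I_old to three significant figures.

Before rotation:
Unpolarized light through the first polarizer → I₁ = ½ I₀, now polarized at 42°.
I₂ = I₁ cos²(109° − 42°) = 0.5 I₀ · cos²(67°) = 0.07634 I₀.
After rotation:
Unpolarized light through the first polarizer → I₁ = ½ I₀, now polarized at 42°.
I₂ = I₁ cos²(75° − 42°) = 0.5 I₀ · cos²(33°) = 0.3517 I₀.
Ratio = 0.3517 / 0.07634 = 4.607.

I_new/I_old ≈ 4.61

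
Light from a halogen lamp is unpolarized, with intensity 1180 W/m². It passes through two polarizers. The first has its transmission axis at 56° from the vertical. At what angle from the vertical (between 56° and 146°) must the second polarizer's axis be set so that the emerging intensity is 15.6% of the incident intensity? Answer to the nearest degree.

θ ≈ 112°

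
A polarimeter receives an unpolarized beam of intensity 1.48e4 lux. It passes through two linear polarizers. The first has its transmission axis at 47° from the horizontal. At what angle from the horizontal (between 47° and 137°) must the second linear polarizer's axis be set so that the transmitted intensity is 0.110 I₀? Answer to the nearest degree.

Unpolarized light through the first polarizer → I₁ = ½ I₀, now polarized at 47°.
Need I₂/I₀ = 0.11, so cos²(θ − 47°) = 0.11 / 0.5 = 0.22.
θ − 47° = arccos(√0.22) = 62.0°, giving θ ≈ 47 + 62.0 = 109.0°.

θ ≈ 109°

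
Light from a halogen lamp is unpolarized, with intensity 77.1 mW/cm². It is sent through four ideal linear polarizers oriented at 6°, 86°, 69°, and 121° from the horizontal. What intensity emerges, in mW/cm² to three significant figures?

I ≈ 0.403 mW/cm²

Unpolarized light through the first polarizer → I₁ = 77.1 mW/cm²/2 = 38.55 mW/cm², polarized at 6°.
I₂ = I₁ · cos²(80°) = 38.55 · 0.03015 = 1.162 mW/cm².
I₃ = I₂ · cos²(17°) = 1.162 · 0.9145 = 1.063 mW/cm².
I₄ = I₃ · cos²(52°) = 1.063 · 0.379 = 0.4029 mW/cm².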